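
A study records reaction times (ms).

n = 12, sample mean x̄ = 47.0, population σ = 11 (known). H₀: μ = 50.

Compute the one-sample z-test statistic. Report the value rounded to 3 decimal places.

test statistic = -0.945

SE = σ/√n = 11/√12 = 3.1754
z = (x̄−μ₀)/SE = (47.0−50)/3.1754 = -0.9448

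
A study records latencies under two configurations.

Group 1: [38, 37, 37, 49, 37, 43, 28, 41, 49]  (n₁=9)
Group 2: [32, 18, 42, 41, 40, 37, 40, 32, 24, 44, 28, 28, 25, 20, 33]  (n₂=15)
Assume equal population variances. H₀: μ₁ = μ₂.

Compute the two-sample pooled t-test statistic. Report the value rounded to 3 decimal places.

test statistic = 2.343

x̄₁=39.889, s₁=6.585, n₁=9
x̄₂=32.267, s₂=8.293, n₂=15
s_p² = [8·6.585² + 14·8.293²]/22 = 59.5374
SE = √(s_p²·(1/9+1/15)) = 3.2534
t = (39.889−32.267)/3.2534 = 2.3429
df = 22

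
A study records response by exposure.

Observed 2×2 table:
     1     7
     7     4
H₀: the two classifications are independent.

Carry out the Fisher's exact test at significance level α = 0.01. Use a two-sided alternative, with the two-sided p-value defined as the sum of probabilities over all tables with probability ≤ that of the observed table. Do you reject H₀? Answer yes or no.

reject H₀: no

Margins: r₁=8, r₂=11, c₁=8, c₂=11, n=19
p_obs = C(8,1)·C(11,7)/C(19,8); sum pmf over tables with pmf ≤ p_obs
p-value (two-sided) = 0.05866
At α=0.01: p ≥ α → fail to reject H₀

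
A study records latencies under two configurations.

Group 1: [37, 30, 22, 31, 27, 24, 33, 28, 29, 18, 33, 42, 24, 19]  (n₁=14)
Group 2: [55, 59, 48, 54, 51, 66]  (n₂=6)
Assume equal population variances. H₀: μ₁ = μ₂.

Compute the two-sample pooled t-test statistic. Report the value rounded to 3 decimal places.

test statistic = -8.393

x̄₁=28.357, s₁=6.732, n₁=14
x̄₂=55.500, s₂=6.348, n₂=6
s_p² = [13·6.732² + 5·6.348²]/18 = 43.9286
SE = √(s_p²·(1/14+1/6)) = 3.2341
t = (28.357−55.500)/3.2341 = -8.3928
df = 18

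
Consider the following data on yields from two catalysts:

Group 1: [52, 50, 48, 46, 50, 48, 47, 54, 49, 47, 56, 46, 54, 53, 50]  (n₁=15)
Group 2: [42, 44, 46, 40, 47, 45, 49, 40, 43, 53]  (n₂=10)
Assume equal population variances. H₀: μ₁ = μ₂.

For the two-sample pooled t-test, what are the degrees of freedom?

degrees of freedom = 23

df = n₁ + n₂ − 2 = 15 + 10 − 2 = 23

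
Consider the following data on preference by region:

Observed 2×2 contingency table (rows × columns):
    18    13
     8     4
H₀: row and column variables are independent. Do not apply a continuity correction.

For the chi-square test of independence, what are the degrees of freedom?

df = (r−1)(c−1) = (2−1)·(2−1) = 1

degrees of freedom = 1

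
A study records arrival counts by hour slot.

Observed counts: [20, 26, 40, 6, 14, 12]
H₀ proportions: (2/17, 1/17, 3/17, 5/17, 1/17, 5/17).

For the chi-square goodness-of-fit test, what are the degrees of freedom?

degrees of freedom = 5

df = k − 1 = 6 − 1 = 5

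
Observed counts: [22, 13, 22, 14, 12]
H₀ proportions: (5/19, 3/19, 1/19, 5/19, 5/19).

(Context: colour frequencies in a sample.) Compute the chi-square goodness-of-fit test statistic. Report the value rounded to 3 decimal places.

test statistic = 78.416

n = 83; E_i = n·p_i = [21.84, 13.11, 4.37, 21.84, 21.84]
χ² = (22−21.84)²/21.84 + (13−13.11)²/13.11 + (22−4.37)²/4.37 + (14−21.84)²/21.84 + (12−21.84)²/21.84 = 78.4161
df = 4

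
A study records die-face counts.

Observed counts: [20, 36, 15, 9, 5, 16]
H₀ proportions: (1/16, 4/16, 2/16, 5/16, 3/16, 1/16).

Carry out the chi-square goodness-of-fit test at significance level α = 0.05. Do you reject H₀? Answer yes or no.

n = 101; E_i = n·p_i = [6.31, 25.25, 12.62, 31.56, 18.94, 6.31]
χ² = (20−6.31)²/6.31 + (36−25.25)²/25.25 + (15−12.62)²/12.62 + (9−31.56)²/31.56 + (5−18.94)²/18.94 + (16−6.31)²/6.31 = 75.9558
df = 5
p-value (upper-tail) = 0.00000
At α=0.05: p < α → reject H₀

reject H₀: yes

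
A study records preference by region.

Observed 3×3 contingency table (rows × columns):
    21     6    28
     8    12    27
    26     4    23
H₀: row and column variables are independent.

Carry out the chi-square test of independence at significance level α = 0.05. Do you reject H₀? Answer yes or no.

reject H₀: yes

Row totals [55, 47, 53], col totals [55, 22, 78], n=155
χ² = (21−19.52)²/19.52 + (6−7.81)²/7.81 + (28−27.68)²/27.68 + (8−16.68)²/16.68 + (12−6.67)²/6.67 + (27−23.65)²/23.65 + (26−18.81)²/18.81 + (4−7.52)²/7.52 + (23−26.67)²/26.67 = 14.6870
df = 4
p-value (upper-tail) = 0.00540
At α=0.05: p < α → reject H₀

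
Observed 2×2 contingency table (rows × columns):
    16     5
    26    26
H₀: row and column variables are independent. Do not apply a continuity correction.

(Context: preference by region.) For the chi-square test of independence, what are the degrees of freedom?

df = (r−1)(c−1) = (2−1)·(2−1) = 1

degrees of freedom = 1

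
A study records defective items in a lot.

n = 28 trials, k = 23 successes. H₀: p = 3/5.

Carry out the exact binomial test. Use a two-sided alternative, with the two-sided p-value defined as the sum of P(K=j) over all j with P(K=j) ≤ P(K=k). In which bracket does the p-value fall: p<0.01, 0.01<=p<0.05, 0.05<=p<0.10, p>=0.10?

p-value bracket: 0.01<=p<0.05

Exact binomial: n=28, k=23, p₀=3/5=0.6000
P(X=j) = C(n,j)·p₀^j·(1−p₀)^(n−j); p = Σ P(X=j) over j with P(X=j) ≤ P(X=23)
p-value (two-sided) = 0.01927
→ bracket: 0.01<=p<0.05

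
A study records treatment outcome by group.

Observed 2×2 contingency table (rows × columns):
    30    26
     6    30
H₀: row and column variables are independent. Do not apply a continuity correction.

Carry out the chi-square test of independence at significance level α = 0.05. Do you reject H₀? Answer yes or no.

reject H₀: yes

Row totals [56, 36], col totals [36, 56], n=92
χ² = (30−21.91)²/21.91 + (26−34.09)²/34.09 + (6−14.09)²/14.09 + (30−21.91)²/21.91 = 12.5300
df = 1
p-value (upper-tail) = 0.00040
At α=0.05: p < α → reject H₀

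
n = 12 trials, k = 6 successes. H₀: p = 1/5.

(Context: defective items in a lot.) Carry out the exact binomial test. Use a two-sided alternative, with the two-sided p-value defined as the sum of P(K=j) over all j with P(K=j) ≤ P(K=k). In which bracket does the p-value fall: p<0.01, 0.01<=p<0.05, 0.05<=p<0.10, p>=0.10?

Exact binomial: n=12, k=6, p₀=1/5=0.2000
P(X=j) = C(n,j)·p₀^j·(1−p₀)^(n−j); p = Σ P(X=j) over j with P(X=j) ≤ P(X=6)
p-value (two-sided) = 0.01941
→ bracket: 0.01<=p<0.05

p-value bracket: 0.01<=p<0.05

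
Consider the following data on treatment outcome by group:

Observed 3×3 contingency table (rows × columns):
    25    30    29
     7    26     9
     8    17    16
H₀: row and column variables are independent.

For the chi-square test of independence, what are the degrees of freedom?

degrees of freedom = 4

df = (r−1)(c−1) = (3−1)·(3−1) = 4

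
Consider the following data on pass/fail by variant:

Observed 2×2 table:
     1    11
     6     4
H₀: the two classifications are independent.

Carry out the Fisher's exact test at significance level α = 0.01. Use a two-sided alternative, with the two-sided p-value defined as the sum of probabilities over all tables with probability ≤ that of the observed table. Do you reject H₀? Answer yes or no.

Margins: r₁=12, r₂=10, c₁=7, c₂=15, n=22
p_obs = C(12,1)·C(10,6)/C(22,7); sum pmf over tables with pmf ≤ p_obs
p-value (two-sided) = 0.02012
At α=0.01: p ≥ α → fail to reject H₀

reject H₀: no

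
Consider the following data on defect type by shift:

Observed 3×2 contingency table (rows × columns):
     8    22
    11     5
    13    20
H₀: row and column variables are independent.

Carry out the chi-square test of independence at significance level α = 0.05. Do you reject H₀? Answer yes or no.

reject H₀: yes

Row totals [30, 16, 33], col totals [32, 47], n=79
χ² = (8−12.15)²/12.15 + (22−17.85)²/17.85 + (11−6.48)²/6.48 + (5−9.52)²/9.52 + (13−13.37)²/13.37 + (20−19.63)²/19.63 = 7.6976
df = 2
p-value (upper-tail) = 0.02131
At α=0.05: p < α → reject H₀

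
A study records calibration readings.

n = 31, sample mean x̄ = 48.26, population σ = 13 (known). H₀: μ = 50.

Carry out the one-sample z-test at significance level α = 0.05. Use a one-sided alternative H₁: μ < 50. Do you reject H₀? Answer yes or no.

reject H₀: no

SE = σ/√n = 13/√31 = 2.3349
z = (x̄−μ₀)/SE = (48.26−50)/2.3349 = -0.7452
p-value (one-sided, H₁ less) = 0.22807
At α=0.05: p ≥ α → fail to reject H₀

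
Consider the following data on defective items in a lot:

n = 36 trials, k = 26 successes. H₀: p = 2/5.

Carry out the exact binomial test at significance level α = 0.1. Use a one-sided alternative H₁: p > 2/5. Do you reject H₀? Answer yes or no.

reject H₀: yes

Exact binomial: n=36, k=26, p₀=2/5=0.4000
P(X≥26) from Σ C(n,i)·p₀^i·(1−p₀)^(n−i)
p-value (one-sided, H₁ greater) = 0.00009
At α=0.1: p < α → reject H₀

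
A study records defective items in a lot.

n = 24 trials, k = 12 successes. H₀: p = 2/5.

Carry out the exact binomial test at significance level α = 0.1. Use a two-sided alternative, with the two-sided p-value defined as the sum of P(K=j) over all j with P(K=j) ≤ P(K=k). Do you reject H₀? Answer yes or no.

reject H₀: no

Exact binomial: n=24, k=12, p₀=2/5=0.4000
P(X=j) = C(n,j)·p₀^j·(1−p₀)^(n−j); p = Σ P(X=j) over j with P(X=j) ≤ P(X=12)
p-value (two-sided) = 0.40497
At α=0.1: p ≥ α → fail to reject H₀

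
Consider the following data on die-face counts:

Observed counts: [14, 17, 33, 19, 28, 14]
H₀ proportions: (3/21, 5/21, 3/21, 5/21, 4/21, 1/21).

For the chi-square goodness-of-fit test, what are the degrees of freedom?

degrees of freedom = 5

df = k − 1 = 6 − 1 = 5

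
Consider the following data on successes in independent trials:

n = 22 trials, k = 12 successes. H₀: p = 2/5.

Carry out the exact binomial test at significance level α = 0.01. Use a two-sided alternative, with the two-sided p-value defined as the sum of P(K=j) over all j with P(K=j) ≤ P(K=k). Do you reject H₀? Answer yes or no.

Exact binomial: n=22, k=12, p₀=2/5=0.4000
P(X=j) = C(n,j)·p₀^j·(1−p₀)^(n−j); p = Σ P(X=j) over j with P(X=j) ≤ P(X=12)
p-value (two-sided) = 0.19293
At α=0.01: p ≥ α → fail to reject H₀

reject H₀: no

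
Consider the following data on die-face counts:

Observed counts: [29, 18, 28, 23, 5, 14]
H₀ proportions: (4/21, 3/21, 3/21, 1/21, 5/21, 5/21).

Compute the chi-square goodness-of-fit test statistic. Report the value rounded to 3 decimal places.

n = 117; E_i = n·p_i = [22.29, 16.71, 16.71, 5.57, 27.86, 27.86]
χ² = (29−22.29)²/22.29 + (18−16.71)²/16.71 + (28−16.71)²/16.71 + (23−5.57)²/5.57 + (5−27.86)²/27.86 + (14−27.86)²/27.86 = 89.9098
df = 5

test statistic = 89.910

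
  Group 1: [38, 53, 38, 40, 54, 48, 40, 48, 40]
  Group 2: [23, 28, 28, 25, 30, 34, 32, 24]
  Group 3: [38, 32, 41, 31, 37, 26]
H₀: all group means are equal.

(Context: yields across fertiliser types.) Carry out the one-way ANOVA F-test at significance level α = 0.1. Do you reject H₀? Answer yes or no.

Group means [44.33, 28.00, 34.17], grand mean 36.000
SSB = Σnᵢ(x̄ᵢ−x̄)² = 1157.167; SSW = ΣΣ(x−x̄ᵢ)² = 588.833
MSB = 1157.167/2 = 578.5833; MSW = 588.833/20 = 29.4417
F = MSB/MSW = 19.6519
df = (2, 20)
p-value (upper-tail) = 0.00002
At α=0.1: p < α → reject H₀

reject H₀: yes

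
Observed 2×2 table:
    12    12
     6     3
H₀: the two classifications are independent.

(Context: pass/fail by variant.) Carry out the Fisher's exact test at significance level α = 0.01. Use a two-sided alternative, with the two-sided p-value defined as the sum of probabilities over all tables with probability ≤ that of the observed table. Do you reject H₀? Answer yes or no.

reject H₀: no

Margins: r₁=24, r₂=9, c₁=18, c₂=15, n=33
p_obs = C(24,12)·C(9,6)/C(33,18); sum pmf over tables with pmf ≤ p_obs
p-value (two-sided) = 0.45849
At α=0.01: p ≥ α → fail to reject H₀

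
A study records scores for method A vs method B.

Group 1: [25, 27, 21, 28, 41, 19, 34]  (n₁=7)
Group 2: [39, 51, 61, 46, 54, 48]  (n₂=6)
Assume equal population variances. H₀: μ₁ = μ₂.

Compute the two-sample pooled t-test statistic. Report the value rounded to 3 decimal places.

test statistic = -5.246

x̄₁=27.857, s₁=7.581, n₁=7
x̄₂=49.833, s₂=7.468, n₂=6
s_p² = [6·7.581² + 5·7.468²]/11 = 56.6991
SE = √(s_p²·(1/7+1/6)) = 4.1892
t = (27.857−49.833)/4.1892 = -5.2459
df = 11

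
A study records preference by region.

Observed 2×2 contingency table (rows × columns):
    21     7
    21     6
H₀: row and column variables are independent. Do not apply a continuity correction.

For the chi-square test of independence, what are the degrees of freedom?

degrees of freedom = 1

df = (r−1)(c−1) = (2−1)·(2−1) = 1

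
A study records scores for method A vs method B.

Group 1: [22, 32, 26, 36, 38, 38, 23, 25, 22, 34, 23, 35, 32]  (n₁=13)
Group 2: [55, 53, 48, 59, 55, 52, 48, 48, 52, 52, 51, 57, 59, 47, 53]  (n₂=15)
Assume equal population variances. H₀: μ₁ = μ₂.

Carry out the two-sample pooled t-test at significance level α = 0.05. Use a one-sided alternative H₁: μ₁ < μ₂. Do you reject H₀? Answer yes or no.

reject H₀: yes

x̄₁=29.692, s₁=6.316, n₁=13
x̄₂=52.600, s₂=3.888, n₂=15
s_p² = [12·6.316² + 14·3.888²]/26 = 26.5527
SE = √(s_p²·(1/13+1/15)) = 1.9526
t = (29.692−52.600)/1.9526 = -11.7318
df = 26
p-value (one-sided, H₁ less) = 0.00000
At α=0.05: p < α → reject H₀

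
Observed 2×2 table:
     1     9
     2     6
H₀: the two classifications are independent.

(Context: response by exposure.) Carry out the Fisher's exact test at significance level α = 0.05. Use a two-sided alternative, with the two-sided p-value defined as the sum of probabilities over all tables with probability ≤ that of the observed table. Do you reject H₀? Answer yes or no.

Margins: r₁=10, r₂=8, c₁=3, c₂=15, n=18
p_obs = C(10,1)·C(8,2)/C(18,3); sum pmf over tables with pmf ≤ p_obs
p-value (two-sided) = 0.55882
At α=0.05: p ≥ α → fail to reject H₀

reject H₀: no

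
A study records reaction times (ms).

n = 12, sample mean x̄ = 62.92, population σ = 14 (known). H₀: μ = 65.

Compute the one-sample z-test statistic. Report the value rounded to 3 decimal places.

test statistic = -0.515

SE = σ/√n = 14/√12 = 4.0415
z = (x̄−μ₀)/SE = (62.92−65)/4.0415 = -0.5147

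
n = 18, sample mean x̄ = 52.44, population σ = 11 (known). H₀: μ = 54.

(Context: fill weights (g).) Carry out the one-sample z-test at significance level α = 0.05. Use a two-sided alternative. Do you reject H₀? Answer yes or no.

SE = σ/√n = 11/√18 = 2.5927
z = (x̄−μ₀)/SE = (52.44−54)/2.5927 = -0.6017
p-value (two-sided) = 0.54738
At α=0.05: p ≥ α → fail to reject H₀

reject H₀: no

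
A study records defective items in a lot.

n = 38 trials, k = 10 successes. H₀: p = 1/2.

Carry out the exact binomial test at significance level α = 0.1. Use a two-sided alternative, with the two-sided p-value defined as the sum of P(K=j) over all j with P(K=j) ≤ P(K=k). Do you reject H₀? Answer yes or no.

Exact binomial: n=38, k=10, p₀=1/2=0.5000
P(X=j) = C(n,j)·p₀^j·(1−p₀)^(n−j); p = Σ P(X=j) over j with P(X=j) ≤ P(X=10)
p-value (two-sided) = 0.00510
At α=0.1: p < α → reject H₀

reject H₀: yes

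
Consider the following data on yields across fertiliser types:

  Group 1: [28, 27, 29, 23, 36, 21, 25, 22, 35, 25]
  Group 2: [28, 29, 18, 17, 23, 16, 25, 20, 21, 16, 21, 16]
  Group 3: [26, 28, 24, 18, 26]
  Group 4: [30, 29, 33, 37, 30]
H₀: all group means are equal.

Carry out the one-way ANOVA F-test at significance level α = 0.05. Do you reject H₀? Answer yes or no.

Group means [27.10, 20.83, 24.40, 31.80], grand mean 25.062
SSB = Σnᵢ(x̄ᵢ−x̄)² = 485.308; SSW = ΣΣ(x−x̄ᵢ)² = 570.567
MSB = 485.308/3 = 161.7694; MSW = 570.567/28 = 20.3774
F = MSB/MSW = 7.9387
df = (3, 28)
p-value (upper-tail) = 0.00055
At α=0.05: p < α → reject H₀

reject H₀: yes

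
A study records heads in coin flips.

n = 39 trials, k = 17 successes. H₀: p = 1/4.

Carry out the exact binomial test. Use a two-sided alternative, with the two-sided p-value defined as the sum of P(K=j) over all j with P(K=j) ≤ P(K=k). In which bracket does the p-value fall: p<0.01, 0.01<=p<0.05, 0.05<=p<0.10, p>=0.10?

p-value bracket: 0.01<=p<0.05

Exact binomial: n=39, k=17, p₀=1/4=0.2500
P(X=j) = C(n,j)·p₀^j·(1−p₀)^(n−j); p = Σ P(X=j) over j with P(X=j) ≤ P(X=17)
p-value (two-sided) = 0.01445
→ bracket: 0.01<=p<0.05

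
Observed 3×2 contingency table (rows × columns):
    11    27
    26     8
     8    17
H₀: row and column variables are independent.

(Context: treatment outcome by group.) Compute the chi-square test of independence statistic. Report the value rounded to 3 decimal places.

test statistic = 19.101

Row totals [38, 34, 25], col totals [45, 52], n=97
χ² = (11−17.63)²/17.63 + (27−20.37)²/20.37 + (26−15.77)²/15.77 + (8−18.23)²/18.23 + (8−11.60)²/11.60 + (17−13.40)²/13.40 = 19.1006
df = 2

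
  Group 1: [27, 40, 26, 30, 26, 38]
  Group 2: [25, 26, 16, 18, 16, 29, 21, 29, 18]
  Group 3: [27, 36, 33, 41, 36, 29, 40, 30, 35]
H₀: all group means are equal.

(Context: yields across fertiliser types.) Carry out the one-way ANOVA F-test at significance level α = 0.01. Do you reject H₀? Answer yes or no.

Group means [31.17, 22.00, 34.11], grand mean 28.833
SSB = Σnᵢ(x̄ᵢ−x̄)² = 703.611; SSW = ΣΣ(x−x̄ᵢ)² = 609.722
MSB = 703.611/2 = 351.8056; MSW = 609.722/21 = 29.0344
F = MSB/MSW = 12.1169
df = (2, 21)
p-value (upper-tail) = 0.00032
At α=0.01: p < α → reject H₀

reject H₀: yes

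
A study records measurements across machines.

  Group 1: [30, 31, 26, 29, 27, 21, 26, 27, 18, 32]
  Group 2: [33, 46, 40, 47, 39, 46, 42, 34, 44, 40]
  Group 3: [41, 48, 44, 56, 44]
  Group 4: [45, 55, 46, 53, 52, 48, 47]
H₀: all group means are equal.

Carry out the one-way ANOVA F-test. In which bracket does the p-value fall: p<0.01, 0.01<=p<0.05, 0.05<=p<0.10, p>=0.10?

p-value bracket: p<0.01

Group means [26.70, 41.10, 46.60, 49.43], grand mean 39.281
SSB = Σnᵢ(x̄ᵢ−x̄)² = 2604.554; SSW = ΣΣ(x−x̄ᵢ)² = 611.914
MSB = 2604.554/3 = 868.1848; MSW = 611.914/28 = 21.8541
F = MSB/MSW = 39.7264
df = (3, 28)
p-value (upper-tail) = 0.00000
→ bracket: p<0.01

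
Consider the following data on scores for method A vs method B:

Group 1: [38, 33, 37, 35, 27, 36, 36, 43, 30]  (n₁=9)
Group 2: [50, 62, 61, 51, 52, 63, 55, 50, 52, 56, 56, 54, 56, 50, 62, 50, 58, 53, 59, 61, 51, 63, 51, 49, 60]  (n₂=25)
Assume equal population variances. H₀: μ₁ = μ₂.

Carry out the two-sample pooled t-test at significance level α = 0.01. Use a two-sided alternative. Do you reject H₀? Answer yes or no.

reject H₀: yes

x̄₁=35.000, s₁=4.637, n₁=9
x̄₂=55.400, s₂=4.805, n₂=25
s_p² = [8·4.637² + 24·4.805²]/32 = 22.6875
SE = √(s_p²·(1/9+1/25)) = 1.8516
t = (35.000−55.400)/1.8516 = -11.0176
df = 32
p-value (two-sided) = 0.00000
At α=0.01: p < α → reject H₀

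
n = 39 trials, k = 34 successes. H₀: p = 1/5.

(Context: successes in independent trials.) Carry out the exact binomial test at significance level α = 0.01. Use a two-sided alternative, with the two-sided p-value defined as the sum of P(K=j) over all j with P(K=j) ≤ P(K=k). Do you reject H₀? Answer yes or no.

reject H₀: yes

Exact binomial: n=39, k=34, p₀=1/5=0.2000
P(X=j) = C(n,j)·p₀^j·(1−p₀)^(n−j); p = Σ P(X=j) over j with P(X=j) ≤ P(X=34)
p-value (two-sided) = 0.00000
At α=0.01: p < α → reject H₀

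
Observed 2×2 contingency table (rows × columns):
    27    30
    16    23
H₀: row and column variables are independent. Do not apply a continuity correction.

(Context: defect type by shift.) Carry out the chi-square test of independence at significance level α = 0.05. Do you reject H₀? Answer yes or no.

reject H₀: no

Row totals [57, 39], col totals [43, 53], n=96
χ² = (27−25.53)²/25.53 + (30−31.47)²/31.47 + (16−17.47)²/17.47 + (23−21.53)²/21.53 = 0.3767
df = 1
p-value (upper-tail) = 0.53936
At α=0.05: p ≥ α → fail to reject H₀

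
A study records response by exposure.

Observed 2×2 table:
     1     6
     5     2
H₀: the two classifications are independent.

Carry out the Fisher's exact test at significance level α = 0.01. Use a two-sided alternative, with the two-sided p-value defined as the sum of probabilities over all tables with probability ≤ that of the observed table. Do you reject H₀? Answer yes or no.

reject H₀: no

Margins: r₁=7, r₂=7, c₁=6, c₂=8, n=14
p_obs = C(7,1)·C(7,5)/C(14,6); sum pmf over tables with pmf ≤ p_obs
p-value (two-sided) = 0.10256
At α=0.01: p ≥ α → fail to reject H₀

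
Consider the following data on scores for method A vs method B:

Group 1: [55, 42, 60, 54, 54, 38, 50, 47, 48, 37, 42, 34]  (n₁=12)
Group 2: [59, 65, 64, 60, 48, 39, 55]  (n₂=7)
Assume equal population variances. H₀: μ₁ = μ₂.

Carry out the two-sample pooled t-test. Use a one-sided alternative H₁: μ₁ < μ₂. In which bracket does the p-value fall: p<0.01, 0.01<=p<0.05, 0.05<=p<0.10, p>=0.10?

x̄₁=46.750, s₁=8.203, n₁=12
x̄₂=55.714, s₂=9.340, n₂=7
s_p² = [11·8.203² + 6·9.340²]/17 = 74.3340
SE = √(s_p²·(1/12+1/7)) = 4.1004
t = (46.750−55.714)/4.1004 = -2.1862
df = 17
p-value (one-sided, H₁ less) = 0.02154
→ bracket: 0.01<=p<0.05

p-value bracket: 0.01<=p<0.05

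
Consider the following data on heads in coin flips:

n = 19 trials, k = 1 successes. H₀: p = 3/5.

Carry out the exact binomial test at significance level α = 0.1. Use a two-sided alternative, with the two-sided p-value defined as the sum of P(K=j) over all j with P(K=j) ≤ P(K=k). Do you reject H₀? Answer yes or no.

Exact binomial: n=19, k=1, p₀=3/5=0.6000
P(X=j) = C(n,j)·p₀^j·(1−p₀)^(n−j); p = Σ P(X=j) over j with P(X=j) ≤ P(X=1)
p-value (two-sided) = 0.00000
At α=0.1: p < α → reject H₀

reject H₀: yes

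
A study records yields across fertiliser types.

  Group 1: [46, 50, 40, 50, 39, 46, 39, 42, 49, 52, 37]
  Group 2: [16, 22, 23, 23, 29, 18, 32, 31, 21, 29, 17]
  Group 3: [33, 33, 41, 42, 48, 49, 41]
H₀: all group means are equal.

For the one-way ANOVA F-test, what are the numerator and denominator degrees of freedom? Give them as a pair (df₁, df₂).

degrees of freedom = [2, 26]

k = 3 groups, N = 29 total
df = (k−1, N−k) = (3−1, 29−3) = (2, 26)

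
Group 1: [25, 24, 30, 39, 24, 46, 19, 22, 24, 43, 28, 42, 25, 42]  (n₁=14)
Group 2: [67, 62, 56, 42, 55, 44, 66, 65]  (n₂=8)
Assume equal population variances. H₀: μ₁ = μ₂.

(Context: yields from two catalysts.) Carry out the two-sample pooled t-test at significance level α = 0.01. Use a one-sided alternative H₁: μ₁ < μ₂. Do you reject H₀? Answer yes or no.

x̄₁=30.929, s₁=9.319, n₁=14
x̄₂=57.125, s₂=9.775, n₂=8
s_p² = [13·9.319² + 7·9.775²]/20 = 89.8902
SE = √(s_p²·(1/14+1/8)) = 4.2020
t = (30.929−57.125)/4.2020 = -6.2342
df = 20
p-value (one-sided, H₁ less) = 0.00000
At α=0.01: p < α → reject H₀

reject H₀: yes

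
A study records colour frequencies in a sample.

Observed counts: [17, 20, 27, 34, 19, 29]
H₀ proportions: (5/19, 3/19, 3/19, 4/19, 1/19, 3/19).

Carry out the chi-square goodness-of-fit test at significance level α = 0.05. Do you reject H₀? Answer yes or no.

n = 146; E_i = n·p_i = [38.42, 23.05, 23.05, 30.74, 7.68, 23.05]
χ² = (17−38.42)²/38.42 + (20−23.05)²/23.05 + (27−23.05)²/23.05 + (34−30.74)²/30.74 + (19−7.68)²/7.68 + (29−23.05)²/23.05 = 31.5676
df = 5
p-value (upper-tail) = 0.00001
At α=0.05: p < α → reject H₀

reject H₀: yes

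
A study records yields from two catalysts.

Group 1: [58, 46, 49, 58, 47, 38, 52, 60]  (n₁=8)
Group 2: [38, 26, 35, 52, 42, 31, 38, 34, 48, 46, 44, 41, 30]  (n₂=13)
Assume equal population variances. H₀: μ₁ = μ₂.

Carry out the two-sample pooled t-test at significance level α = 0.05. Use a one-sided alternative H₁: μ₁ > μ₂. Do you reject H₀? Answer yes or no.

reject H₀: yes

x̄₁=51.000, s₁=7.502, n₁=8
x̄₂=38.846, s₂=7.603, n₂=13
s_p² = [7·7.502² + 12·7.603²]/19 = 57.2470
SE = √(s_p²·(1/8+1/13)) = 3.3999
t = (51.000−38.846)/3.3999 = 3.5747
df = 19
p-value (one-sided, H₁ greater) = 0.00101
At α=0.05: p < α → reject H₀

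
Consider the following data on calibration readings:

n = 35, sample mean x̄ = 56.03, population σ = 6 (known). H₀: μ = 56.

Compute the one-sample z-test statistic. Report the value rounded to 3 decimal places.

test statistic = 0.030

SE = σ/√n = 6/√35 = 1.0142
z = (x̄−μ₀)/SE = (56.03−56)/1.0142 = 0.0296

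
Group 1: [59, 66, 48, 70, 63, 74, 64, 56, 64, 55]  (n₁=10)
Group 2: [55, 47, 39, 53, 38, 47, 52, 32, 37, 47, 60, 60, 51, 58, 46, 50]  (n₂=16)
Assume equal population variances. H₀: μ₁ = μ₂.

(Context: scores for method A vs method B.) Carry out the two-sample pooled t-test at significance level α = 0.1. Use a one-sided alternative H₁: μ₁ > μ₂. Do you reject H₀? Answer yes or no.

reject H₀: yes

x̄₁=61.900, s₁=7.622, n₁=10
x̄₂=48.250, s₂=8.386, n₂=16
s_p² = [9·7.622² + 15·8.386²]/24 = 65.7458
SE = √(s_p²·(1/10+1/16)) = 3.2686
t = (61.900−48.250)/3.2686 = 4.1761
df = 24
p-value (one-sided, H₁ greater) = 0.00017
At α=0.1: p < α → reject H₀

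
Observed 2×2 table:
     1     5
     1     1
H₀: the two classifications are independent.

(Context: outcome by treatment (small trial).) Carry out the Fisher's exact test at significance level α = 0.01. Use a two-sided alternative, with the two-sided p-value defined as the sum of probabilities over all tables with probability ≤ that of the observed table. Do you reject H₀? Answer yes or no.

reject H₀: no

Margins: r₁=6, r₂=2, c₁=2, c₂=6, n=8
p_obs = C(6,1)·C(2,1)/C(8,2); sum pmf over tables with pmf ≤ p_obs
p-value (two-sided) = 0.46429
At α=0.01: p ≥ α → fail to reject H₀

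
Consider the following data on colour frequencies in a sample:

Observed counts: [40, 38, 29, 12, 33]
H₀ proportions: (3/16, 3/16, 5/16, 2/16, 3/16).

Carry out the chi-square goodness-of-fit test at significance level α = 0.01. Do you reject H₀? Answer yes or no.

n = 152; E_i = n·p_i = [28.50, 28.50, 47.50, 19.00, 28.50]
χ² = (40−28.50)²/28.50 + (38−28.50)²/28.50 + (29−47.50)²/47.50 + (12−19.00)²/19.00 + (33−28.50)²/28.50 = 18.3018
df = 4
p-value (upper-tail) = 0.00108
At α=0.01: p < α → reject H₀

reject H₀: yes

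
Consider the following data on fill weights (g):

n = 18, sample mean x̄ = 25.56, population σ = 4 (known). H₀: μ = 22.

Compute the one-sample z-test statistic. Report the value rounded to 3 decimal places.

SE = σ/√n = 4/√18 = 0.9428
z = (x̄−μ₀)/SE = (25.56−22)/0.9428 = 3.7760

test statistic = 3.776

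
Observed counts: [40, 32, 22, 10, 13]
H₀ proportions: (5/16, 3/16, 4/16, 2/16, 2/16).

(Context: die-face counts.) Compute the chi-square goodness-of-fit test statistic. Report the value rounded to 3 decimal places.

test statistic = 8.379

n = 117; E_i = n·p_i = [36.56, 21.94, 29.25, 14.62, 14.62]
χ² = (40−36.56)²/36.56 + (32−21.94)²/21.94 + (22−29.25)²/29.25 + (10−14.62)²/14.62 + (13−14.62)²/14.62 = 8.3789
df = 4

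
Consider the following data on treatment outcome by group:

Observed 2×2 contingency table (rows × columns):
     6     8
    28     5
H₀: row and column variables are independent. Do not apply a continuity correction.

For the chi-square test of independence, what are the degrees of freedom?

df = (r−1)(c−1) = (2−1)·(2−1) = 1

degrees of freedom = 1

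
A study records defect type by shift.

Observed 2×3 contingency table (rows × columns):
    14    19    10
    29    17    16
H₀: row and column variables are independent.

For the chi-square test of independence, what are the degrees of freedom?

df = (r−1)(c−1) = (2−1)·(3−1) = 2

degrees of freedom = 2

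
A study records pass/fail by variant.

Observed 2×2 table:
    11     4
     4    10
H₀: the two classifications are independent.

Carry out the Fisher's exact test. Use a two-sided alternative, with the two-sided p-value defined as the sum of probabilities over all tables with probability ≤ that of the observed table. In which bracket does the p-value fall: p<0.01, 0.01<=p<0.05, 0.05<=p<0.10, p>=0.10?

p-value bracket: 0.01<=p<0.05

Margins: r₁=15, r₂=14, c₁=15, c₂=14, n=29
p_obs = C(15,11)·C(14,4)/C(29,15); sum pmf over tables with pmf ≤ p_obs
p-value (two-sided) = 0.02684
→ bracket: 0.01<=p<0.05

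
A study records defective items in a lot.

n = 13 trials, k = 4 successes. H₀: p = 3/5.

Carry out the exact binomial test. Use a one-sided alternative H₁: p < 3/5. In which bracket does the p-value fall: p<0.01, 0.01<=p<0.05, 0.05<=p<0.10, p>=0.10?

Exact binomial: n=13, k=4, p₀=3/5=0.6000
P(X≤4) from Σ C(n,i)·p₀^i·(1−p₀)^(n−i)
p-value (one-sided, H₁ less) = 0.03208
→ bracket: 0.01<=p<0.05

p-value bracket: 0.01<=p<0.05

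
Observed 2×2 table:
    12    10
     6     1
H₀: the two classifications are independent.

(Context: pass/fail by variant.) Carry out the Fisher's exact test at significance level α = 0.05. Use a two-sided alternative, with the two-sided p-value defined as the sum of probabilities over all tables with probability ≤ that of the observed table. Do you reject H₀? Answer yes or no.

reject H₀: no

Margins: r₁=22, r₂=7, c₁=18, c₂=11, n=29
p_obs = C(22,12)·C(7,6)/C(29,18); sum pmf over tables with pmf ≤ p_obs
p-value (two-sided) = 0.20205
At α=0.05: p ≥ α → fail to reject H₀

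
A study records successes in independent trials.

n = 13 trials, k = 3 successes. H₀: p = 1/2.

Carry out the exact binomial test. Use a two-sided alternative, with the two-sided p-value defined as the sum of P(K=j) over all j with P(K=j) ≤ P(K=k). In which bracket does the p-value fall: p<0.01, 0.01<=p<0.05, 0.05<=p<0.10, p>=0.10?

p-value bracket: 0.05<=p<0.10

Exact binomial: n=13, k=3, p₀=1/2=0.5000
P(X=j) = C(n,j)·p₀^j·(1−p₀)^(n−j); p = Σ P(X=j) over j with P(X=j) ≤ P(X=3)
p-value (two-sided) = 0.09229
→ bracket: 0.05<=p<0.10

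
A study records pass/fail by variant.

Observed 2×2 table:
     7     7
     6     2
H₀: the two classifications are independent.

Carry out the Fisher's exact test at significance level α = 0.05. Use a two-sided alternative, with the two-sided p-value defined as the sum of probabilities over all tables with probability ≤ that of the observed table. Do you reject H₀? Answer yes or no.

Margins: r₁=14, r₂=8, c₁=13, c₂=9, n=22
p_obs = C(14,7)·C(8,6)/C(22,13); sum pmf over tables with pmf ≤ p_obs
p-value (two-sided) = 0.38019
At α=0.05: p ≥ α → fail to reject H₀

reject H₀: no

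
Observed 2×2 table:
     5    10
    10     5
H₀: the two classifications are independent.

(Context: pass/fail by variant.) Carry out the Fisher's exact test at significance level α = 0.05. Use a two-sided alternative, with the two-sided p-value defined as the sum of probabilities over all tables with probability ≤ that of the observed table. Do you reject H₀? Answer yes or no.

Margins: r₁=15, r₂=15, c₁=15, c₂=15, n=30
p_obs = C(15,5)·C(15,10)/C(30,15); sum pmf over tables with pmf ≤ p_obs
p-value (two-sided) = 0.14311
At α=0.05: p ≥ α → fail to reject H₀

reject H₀: no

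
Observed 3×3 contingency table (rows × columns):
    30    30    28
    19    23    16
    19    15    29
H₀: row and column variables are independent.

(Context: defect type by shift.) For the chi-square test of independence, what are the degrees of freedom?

degrees of freedom = 4

df = (r−1)(c−1) = (3−1)·(3−1) = 4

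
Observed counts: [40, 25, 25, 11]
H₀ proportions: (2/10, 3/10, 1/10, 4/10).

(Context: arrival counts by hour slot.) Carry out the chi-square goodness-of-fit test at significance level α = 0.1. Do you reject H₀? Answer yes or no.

n = 101; E_i = n·p_i = [20.20, 30.30, 10.10, 40.40]
χ² = (40−20.20)²/20.20 + (25−30.30)²/30.30 + (25−10.10)²/10.10 + (11−40.40)²/40.40 = 63.7112
df = 3
p-value (upper-tail) = 0.00000
At α=0.1: p < α → reject H₀

reject H₀: yes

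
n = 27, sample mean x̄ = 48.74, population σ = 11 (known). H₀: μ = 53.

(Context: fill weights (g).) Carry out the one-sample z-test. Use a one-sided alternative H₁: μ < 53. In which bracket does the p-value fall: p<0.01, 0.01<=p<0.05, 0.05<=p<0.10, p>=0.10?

p-value bracket: 0.01<=p<0.05

SE = σ/√n = 11/√27 = 2.1170
z = (x̄−μ₀)/SE = (48.74−53)/2.1170 = -2.0123
p-value (one-sided, H₁ less) = 0.02209
→ bracket: 0.01<=p<0.05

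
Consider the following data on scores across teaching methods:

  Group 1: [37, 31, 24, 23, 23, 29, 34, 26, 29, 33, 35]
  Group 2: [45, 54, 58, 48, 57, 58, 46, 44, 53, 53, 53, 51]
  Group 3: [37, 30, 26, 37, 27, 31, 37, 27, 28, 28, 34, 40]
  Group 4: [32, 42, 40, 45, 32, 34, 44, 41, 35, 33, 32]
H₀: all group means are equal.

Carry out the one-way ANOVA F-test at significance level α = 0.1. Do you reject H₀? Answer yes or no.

Group means [29.45, 51.67, 31.83, 37.27], grand mean 37.739
SSB = Σnᵢ(x̄ᵢ−x̄)² = 3503.627; SSW = ΣΣ(x−x̄ᵢ)² = 1049.242
MSB = 3503.627/3 = 1167.8757; MSW = 1049.242/42 = 24.9820
F = MSB/MSW = 46.7488
df = (3, 42)
p-value (upper-tail) = 0.00000
At α=0.1: p < α → reject H₀

reject H₀: yes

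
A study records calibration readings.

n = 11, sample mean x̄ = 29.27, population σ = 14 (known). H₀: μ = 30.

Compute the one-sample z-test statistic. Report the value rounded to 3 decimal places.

test statistic = -0.173

SE = σ/√n = 14/√11 = 4.2212
z = (x̄−μ₀)/SE = (29.27−30)/4.2212 = -0.1729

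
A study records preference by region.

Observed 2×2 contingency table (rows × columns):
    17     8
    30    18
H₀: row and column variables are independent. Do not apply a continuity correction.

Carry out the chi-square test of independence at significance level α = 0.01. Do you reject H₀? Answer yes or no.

Row totals [25, 48], col totals [47, 26], n=73
χ² = (17−16.10)²/16.10 + (8−8.90)²/8.90 + (30−30.90)²/30.90 + (18−17.10)²/17.10 = 0.2168
df = 1
p-value (upper-tail) = 0.64145
At α=0.01: p ≥ α → fail to reject H₀

reject H₀: no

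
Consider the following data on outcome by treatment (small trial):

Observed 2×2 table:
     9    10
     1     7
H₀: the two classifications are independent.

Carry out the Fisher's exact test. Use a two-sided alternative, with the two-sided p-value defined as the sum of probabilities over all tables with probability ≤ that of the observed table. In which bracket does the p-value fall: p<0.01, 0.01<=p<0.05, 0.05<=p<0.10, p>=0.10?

p-value bracket: p>=0.10

Margins: r₁=19, r₂=8, c₁=10, c₂=17, n=27
p_obs = C(19,9)·C(8,1)/C(27,10); sum pmf over tables with pmf ≤ p_obs
p-value (two-sided) = 0.18954
→ bracket: p>=0.10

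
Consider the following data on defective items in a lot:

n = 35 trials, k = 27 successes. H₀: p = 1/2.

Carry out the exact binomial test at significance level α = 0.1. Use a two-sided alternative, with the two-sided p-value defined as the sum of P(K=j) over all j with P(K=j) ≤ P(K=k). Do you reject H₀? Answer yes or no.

Exact binomial: n=35, k=27, p₀=1/2=0.5000
P(X=j) = C(n,j)·p₀^j·(1−p₀)^(n−j); p = Σ P(X=j) over j with P(X=j) ≤ P(X=27)
p-value (two-sided) = 0.00188
At α=0.1: p < α → reject H₀

reject H₀: yes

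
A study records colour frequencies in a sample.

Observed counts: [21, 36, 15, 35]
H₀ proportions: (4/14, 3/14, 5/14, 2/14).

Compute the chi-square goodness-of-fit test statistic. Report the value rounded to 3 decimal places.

test statistic = 49.977

n = 107; E_i = n·p_i = [30.57, 22.93, 38.21, 15.29]
χ² = (21−30.57)²/30.57 + (36−22.93)²/22.93 + (15−38.21)²/38.21 + (35−15.29)²/15.29 = 49.9766
df = 3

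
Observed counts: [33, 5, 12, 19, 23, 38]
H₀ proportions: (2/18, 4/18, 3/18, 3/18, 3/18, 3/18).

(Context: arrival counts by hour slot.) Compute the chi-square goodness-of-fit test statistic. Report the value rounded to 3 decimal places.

n = 130; E_i = n·p_i = [14.44, 28.89, 21.67, 21.67, 21.67, 21.67]
χ² = (33−14.44)²/14.44 + (5−28.89)²/28.89 + (12−21.67)²/21.67 + (19−21.67)²/21.67 + (23−21.67)²/21.67 + (38−21.67)²/21.67 = 60.6269
df = 5

test statistic = 60.627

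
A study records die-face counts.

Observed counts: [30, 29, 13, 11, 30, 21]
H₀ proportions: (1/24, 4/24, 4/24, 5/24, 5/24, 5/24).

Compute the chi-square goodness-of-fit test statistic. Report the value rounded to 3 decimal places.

test statistic = 124.788

n = 134; E_i = n·p_i = [5.58, 22.33, 22.33, 27.92, 27.92, 27.92]
χ² = (30−5.58)²/5.58 + (29−22.33)²/22.33 + (13−22.33)²/22.33 + (11−27.92)²/27.92 + (30−27.92)²/27.92 + (21−27.92)²/27.92 = 124.7881
df = 5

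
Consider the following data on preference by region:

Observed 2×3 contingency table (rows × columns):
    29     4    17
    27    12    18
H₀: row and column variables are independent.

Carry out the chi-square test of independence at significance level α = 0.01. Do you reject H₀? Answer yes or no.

Row totals [50, 57], col totals [56, 16, 35], n=107
χ² = (29−26.17)²/26.17 + (4−7.48)²/7.48 + (17−16.36)²/16.36 + (27−29.83)²/29.83 + (12−8.52)²/8.52 + (18−18.64)²/18.64 = 3.6577
df = 2
p-value (upper-tail) = 0.16060
At α=0.01: p ≥ α → fail to reject H₀

reject H₀: no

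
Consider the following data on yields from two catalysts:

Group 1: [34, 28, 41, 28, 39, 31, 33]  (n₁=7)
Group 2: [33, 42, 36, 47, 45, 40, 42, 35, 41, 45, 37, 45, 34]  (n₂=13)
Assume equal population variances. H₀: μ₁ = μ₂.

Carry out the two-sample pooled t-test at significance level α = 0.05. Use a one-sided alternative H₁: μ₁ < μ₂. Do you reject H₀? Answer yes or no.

reject H₀: yes

x̄₁=33.429, s₁=5.062, n₁=7
x̄₂=40.154, s₂=4.723, n₂=13
s_p² = [6·5.062² + 12·4.723²]/18 = 23.4115
SE = √(s_p²·(1/7+1/13)) = 2.2683
t = (33.429−40.154)/2.2683 = -2.9648
df = 18
p-value (one-sided, H₁ less) = 0.00415
At α=0.05: p < α → reject H₀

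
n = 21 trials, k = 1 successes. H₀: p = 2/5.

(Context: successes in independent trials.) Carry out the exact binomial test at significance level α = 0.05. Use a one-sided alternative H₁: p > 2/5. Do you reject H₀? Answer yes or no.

reject H₀: no

Exact binomial: n=21, k=1, p₀=2/5=0.4000
P(X≥1) from Σ C(n,i)·p₀^i·(1−p₀)^(n−i)
p-value (one-sided, H₁ greater) = 0.99998
At α=0.05: p ≥ α → fail to reject H₀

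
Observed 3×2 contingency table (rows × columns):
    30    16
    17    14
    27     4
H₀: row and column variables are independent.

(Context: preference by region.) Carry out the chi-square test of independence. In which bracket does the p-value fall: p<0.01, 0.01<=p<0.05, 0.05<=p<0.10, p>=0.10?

Row totals [46, 31, 31], col totals [74, 34], n=108
χ² = (30−31.52)²/31.52 + (16−14.48)²/14.48 + (17−21.24)²/21.24 + (14−9.76)²/9.76 + (27−21.24)²/21.24 + (4−9.76)²/9.76 = 7.8821
df = 2
p-value (upper-tail) = 0.01943
→ bracket: 0.01<=p<0.05

p-value bracket: 0.01<=p<0.05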